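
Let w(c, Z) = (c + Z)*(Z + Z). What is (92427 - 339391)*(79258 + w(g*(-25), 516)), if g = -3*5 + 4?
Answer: -221173549480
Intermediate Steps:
g = -11 (g = -15 + 4 = -11)
w(c, Z) = 2*Z*(Z + c) (w(c, Z) = (Z + c)*(2*Z) = 2*Z*(Z + c))
(92427 - 339391)*(79258 + w(g*(-25), 516)) = (92427 - 339391)*(79258 + 2*516*(516 - 11*(-25))) = -246964*(79258 + 2*516*(516 + 275)) = -246964*(79258 + 2*516*791) = -246964*(79258 + 816312) = -246964*895570 = -221173549480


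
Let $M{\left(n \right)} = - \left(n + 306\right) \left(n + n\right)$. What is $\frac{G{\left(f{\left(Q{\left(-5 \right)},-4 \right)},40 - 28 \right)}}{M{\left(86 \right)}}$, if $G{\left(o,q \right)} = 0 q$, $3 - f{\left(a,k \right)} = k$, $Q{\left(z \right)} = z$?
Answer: $0$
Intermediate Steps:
$f{\left(a,k \right)} = 3 - k$
$G{\left(o,q \right)} = 0$
$M{\left(n \right)} = - 2 n \left(306 + n\right)$ ($M{\left(n \right)} = - \left(306 + n\right) 2 n = - 2 n \left(306 + n\right)$)
$\frac{G{\left(f{\left(Q{\left(-5 \right)},-4 \right)},40 - 28 \right)}}{M{\left(86 \right)}} = \frac{0}{\left(-2\right) 86 \left(306 + 86\right)} = \frac{0}{\left(-2\right) 86 \cdot 392} = \frac{0}{-67424} = 0 \left(- \frac{1}{67424}\right) = 0$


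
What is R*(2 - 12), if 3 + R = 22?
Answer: -190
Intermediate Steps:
R = 19 (R = -3 + 22 = 19)
R*(2 - 12) = 19*(2 - 12) = 19*(-10) = -190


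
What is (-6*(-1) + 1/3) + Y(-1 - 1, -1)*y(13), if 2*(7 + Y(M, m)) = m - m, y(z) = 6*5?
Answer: -611/3 ≈ -203.67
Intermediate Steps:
y(z) = 30
Y(M, m) = -7 (Y(M, m) = -7 + (m - m)/2 = -7 + (½)*0 = -7 + 0 = -7)
(-6*(-1) + 1/3) + Y(-1 - 1, -1)*y(13) = (-6*(-1) + 1/3) - 7*30 = (6 + ⅓) - 210 = 19/3 - 210 = -611/3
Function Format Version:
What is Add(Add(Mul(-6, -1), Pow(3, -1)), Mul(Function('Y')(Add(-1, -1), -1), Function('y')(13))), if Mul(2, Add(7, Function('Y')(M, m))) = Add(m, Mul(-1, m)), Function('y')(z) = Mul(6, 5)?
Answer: Rational(-611, 3) ≈ -203.67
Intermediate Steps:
Function('y')(z) = 30
Function('Y')(M, m) = -7 (Function('Y')(M, m) = Add(-7, Mul(Rational(1, 2), Add(m, Mul(-1, m)))) = Add(-7, Mul(Rational(1, 2), 0)) = Add(-7, 0) = -7)
Add(Add(Mul(-6, -1), Pow(3, -1)), Mul(Function('Y')(Add(-1, -1), -1), Function('y')(13))) = Add(Add(Mul(-6, -1), Pow(3, -1)), Mul(-7, 30)) = Add(Add(6, Rational(1, 3)), -210) = Add(Rational(19, 3), -210) = Rational(-611, 3)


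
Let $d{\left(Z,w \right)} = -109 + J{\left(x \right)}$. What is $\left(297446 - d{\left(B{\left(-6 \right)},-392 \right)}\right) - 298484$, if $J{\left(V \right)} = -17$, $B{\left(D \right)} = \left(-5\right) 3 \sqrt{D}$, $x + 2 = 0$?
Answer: $-912$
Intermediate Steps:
$x = -2$ ($x = -2 + 0 = -2$)
$B{\left(D \right)} = - 15 \sqrt{D}$
$d{\left(Z,w \right)} = -126$ ($d{\left(Z,w \right)} = -109 - 17 = -126$)
$\left(297446 - d{\left(B{\left(-6 \right)},-392 \right)}\right) - 298484 = \left(297446 - -126\right) - 298484 = \left(297446 + 126\right) - 298484 = 297572 - 298484 = -912$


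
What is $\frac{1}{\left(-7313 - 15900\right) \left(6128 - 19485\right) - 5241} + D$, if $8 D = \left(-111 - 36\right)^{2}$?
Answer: $\frac{837485967151}{310050800} \approx 2701.1$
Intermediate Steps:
$D = \frac{21609}{8}$ ($D = \frac{\left(-111 - 36\right)^{2}}{8} = \frac{\left(-147\right)^{2}}{8} = \frac{1}{8} \cdot 21609 = \frac{21609}{8} \approx 2701.1$)
$\frac{1}{\left(-7313 - 15900\right) \left(6128 - 19485\right) - 5241} + D = \frac{1}{\left(-7313 - 15900\right) \left(6128 - 19485\right) - 5241} + \frac{21609}{8} = \frac{1}{\left(-23213\right) \left(-13357\right) - 5241} + \frac{21609}{8} = \frac{1}{310056041 - 5241} + \frac{21609}{8} = \frac{1}{310050800} + \frac{21609}{8} = \frac{837485967151}{310050800}$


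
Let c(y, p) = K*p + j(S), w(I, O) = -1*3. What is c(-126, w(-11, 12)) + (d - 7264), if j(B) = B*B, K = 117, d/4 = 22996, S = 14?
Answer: 84565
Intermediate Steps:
d = 91984 (d = 4*22996 = 91984)
w(I, O) = -3
j(B) = B²
c(y, p) = 196 + 117*p (c(y, p) = 117*p + 14² = 117*p + 196 = 196 + 117*p)
c(-126, w(-11, 12)) + (d - 7264) = (196 + 117*(-3)) + (91984 - 7264) = (196 - 351) + 84720 = -155 + 84720 = 84565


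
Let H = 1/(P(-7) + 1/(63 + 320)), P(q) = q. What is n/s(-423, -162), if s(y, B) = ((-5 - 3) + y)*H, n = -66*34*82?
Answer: -493141440/165073 ≈ -2987.4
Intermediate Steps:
H = -383/2680 (H = 1/(-7 + 1/(63 + 320)) = 1/(-7 + 1/383) = 1/(-2680/383) = -383/2680 ≈ -0.14291)
n = -184008 (n = -2244*82 = -184008)
s(y, B) = 383/335 - 383*y/2680 (s(y, B) = ((-5 - 3) + y)*(-383/2680) = (-8 + y)*(-383/2680) = 383/335 - 383*y/2680)
n/s(-423, -162) = -184008/(383/335 - 383/2680*(-423)) = -184008/(383/335 + 162009/2680) = -184008/165073/2680 = -184008*2680/165073 = -493141440/165073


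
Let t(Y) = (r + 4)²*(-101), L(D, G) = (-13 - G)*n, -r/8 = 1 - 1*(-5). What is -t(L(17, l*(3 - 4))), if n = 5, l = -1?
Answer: 195536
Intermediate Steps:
r = -48 (r = -8*(1 - 1*(-5)) = -8*(1 + 5) = -8*6 = -48)
L(D, G) = -65 - 5*G (L(D, G) = (-13 - G)*5 = -65 - 5*G)
t(Y) = -195536 (t(Y) = (-48 + 4)²*(-101) = (-44)²*(-101) = 1936*(-101) = -195536)
-t(L(17, l*(3 - 4))) = -1*(-195536) = 195536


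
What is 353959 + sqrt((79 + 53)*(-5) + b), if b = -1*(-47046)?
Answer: 353959 + 3*sqrt(5154) ≈ 3.5417e+5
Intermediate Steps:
b = 47046
353959 + sqrt((79 + 53)*(-5) + b) = 353959 + sqrt((79 + 53)*(-5) + 47046) = 353959 + sqrt(132*(-5) + 47046) = 353959 + sqrt(-660 + 47046) = 353959 + sqrt(46386) = 353959 + 3*sqrt(5154)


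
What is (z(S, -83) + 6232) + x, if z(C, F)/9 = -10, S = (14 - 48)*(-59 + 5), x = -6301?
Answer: -159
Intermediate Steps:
S = 1836 (S = -34*(-54) = 1836)
z(C, F) = -90 (z(C, F) = 9*(-10) = -90)
(z(S, -83) + 6232) + x = (-90 + 6232) - 6301 = 6142 - 6301 = -159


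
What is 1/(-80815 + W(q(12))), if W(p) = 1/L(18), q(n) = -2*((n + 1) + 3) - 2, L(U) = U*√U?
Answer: -471313080/38089166560199 - 54*√2/38089166560199 ≈ -1.2374e-5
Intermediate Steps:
L(U) = U^(3/2)
q(n) = -10 - 2*n (q(n) = -2*((1 + n) + 3) - 2 = -2*(4 + n) - 2 = (-8 - 2*n) - 2 = -10 - 2*n)
W(p) = √2/108 (W(p) = 1/(18^(3/2)) = 1/(54*√2) = √2/108)
1/(-80815 + W(q(12))) = 1/(-80815 + √2/108)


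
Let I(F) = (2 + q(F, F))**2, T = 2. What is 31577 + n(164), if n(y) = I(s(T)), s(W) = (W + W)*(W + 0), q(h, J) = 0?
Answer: 31581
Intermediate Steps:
s(W) = 2*W**2 (s(W) = (2*W)*W = 2*W**2)
I(F) = 4 (I(F) = (2 + 0)**2 = 2**2 = 4)
n(y) = 4
31577 + n(164) = 31577 + 4 = 31581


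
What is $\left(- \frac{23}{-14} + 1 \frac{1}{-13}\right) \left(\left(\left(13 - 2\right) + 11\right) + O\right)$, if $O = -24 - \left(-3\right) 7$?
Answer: $\frac{5415}{182} \approx 29.753$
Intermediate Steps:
$O = -3$ ($O = -24 - -21 = -24 + 21 = -3$)
$\left(- \frac{23}{-14} + 1 \frac{1}{-13}\right) \left(\left(\left(13 - 2\right) + 11\right) + O\right) = \left(- \frac{23}{-14} + 1 \frac{1}{-13}\right) \left(\left(\left(13 - 2\right) + 11\right) - 3\right) = \left(\left(-23\right) \left(- \frac{1}{14}\right) + 1 \left(- \frac{1}{13}\right)\right) \left(\left(11 + 11\right) - 3\right) = \left(\frac{23}{14} - \frac{1}{13}\right) \left(22 - 3\right) = \frac{285}{182} \cdot 19 = \frac{5415}{182}$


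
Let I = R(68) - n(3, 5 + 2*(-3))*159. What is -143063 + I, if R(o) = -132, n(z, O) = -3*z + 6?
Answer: -142718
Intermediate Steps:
n(z, O) = 6 - 3*z
I = 345 (I = -132 - (6 - 3*3)*159 = -132 - (6 - 9)*159 = -132 - (-3)*159 = -132 - 1*(-477) = -132 + 477 = 345)
-143063 + I = -143063 + 345 = -142718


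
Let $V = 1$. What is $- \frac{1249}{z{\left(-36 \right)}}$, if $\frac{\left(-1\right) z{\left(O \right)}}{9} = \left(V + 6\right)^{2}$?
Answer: $\frac{1249}{441} \approx 2.8322$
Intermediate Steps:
$z{\left(O \right)} = -441$ ($z{\left(O \right)} = - 9 \left(1 + 6\right)^{2} = - 9 \cdot 7^{2} = \left(-9\right) 49 = -441$)
$- \frac{1249}{z{\left(-36 \right)}} = - \frac{1249}{-441} = \left(-1249\right) \left(- \frac{1}{441}\right) = \frac{1249}{441}$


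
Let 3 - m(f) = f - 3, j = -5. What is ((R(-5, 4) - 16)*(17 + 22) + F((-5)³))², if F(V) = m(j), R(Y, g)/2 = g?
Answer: 90601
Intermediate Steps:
R(Y, g) = 2*g
m(f) = 6 - f (m(f) = 3 - (f - 3) = 3 - (-3 + f) = 3 + (3 - f) = 6 - f)
F(V) = 11 (F(V) = 6 - 1*(-5) = 6 + 5 = 11)
((R(-5, 4) - 16)*(17 + 22) + F((-5)³))² = ((2*4 - 16)*(17 + 22) + 11)² = ((8 - 16)*39 + 11)² = (-8*39 + 11)² = (-312 + 11)² = (-301)² = 90601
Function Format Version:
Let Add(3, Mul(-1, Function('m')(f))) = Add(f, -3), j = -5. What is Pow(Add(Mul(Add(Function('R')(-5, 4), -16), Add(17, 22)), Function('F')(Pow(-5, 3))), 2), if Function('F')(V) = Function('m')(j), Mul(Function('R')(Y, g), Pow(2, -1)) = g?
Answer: 90601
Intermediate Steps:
Function('R')(Y, g) = Mul(2, g)
Function('m')(f) = Add(6, Mul(-1, f)) (Function('m')(f) = Add(3, Mul(-1, Add(f, -3))) = Add(3, Mul(-1, Add(-3, f))) = Add(3, Add(3, Mul(-1, f))) = Add(6, Mul(-1, f)))
Function('F')(V) = 11 (Function('F')(V) = Add(6, Mul(-1, -5)) = Add(6, 5) = 11)
Pow(Add(Mul(Add(Function('R')(-5, 4), -16), Add(17, 22)), Function('F')(Pow(-5, 3))), 2) = Pow(Add(Mul(Add(Mul(2, 4), -16), Add(17, 22)), 11), 2) = Pow(Add(Mul(Add(8, -16), 39), 11), 2) = Pow(Add(Mul(-8, 39), 11), 2) = Pow(Add(-312, 11), 2) = Pow(-301, 2) = 90601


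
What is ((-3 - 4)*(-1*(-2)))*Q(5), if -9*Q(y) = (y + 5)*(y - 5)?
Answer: 0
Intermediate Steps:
Q(y) = -(-5 + y)*(5 + y)/9 (Q(y) = -(y + 5)*(y - 5)/9 = -(5 + y)*(-5 + y)/9 = -(-5 + y)*(5 + y)/9)
((-3 - 4)*(-1*(-2)))*Q(5) = ((-3 - 4)*(-1*(-2)))*(25/9 - ⅑*5²) = (-7*2)*(25/9 - ⅑*25) = -14*(25/9 - 25/9) = -14*0 = 0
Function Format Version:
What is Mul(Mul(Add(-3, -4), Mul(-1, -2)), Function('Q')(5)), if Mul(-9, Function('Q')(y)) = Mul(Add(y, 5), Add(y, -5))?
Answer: 0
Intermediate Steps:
Function('Q')(y) = Mul(Rational(-1, 9), Add(-5, y), Add(5, y)) (Function('Q')(y) = Mul(Rational(-1, 9), Mul(Add(y, 5), Add(y, -5))) = Mul(Rational(-1, 9), Mul(Add(5, y), Add(-5, y))) = Mul(Rational(-1, 9), Mul(Add(-5, y), Add(5, y))) = Mul(Rational(-1, 9), Add(-5, y), Add(5, y)))
Mul(Mul(Add(-3, -4), Mul(-1, -2)), Function('Q')(5)) = Mul(Mul(Add(-3, -4), Mul(-1, -2)), Add(Rational(25, 9), Mul(Rational(-1, 9), Pow(5, 2)))) = Mul(Mul(-7, 2), Add(Rational(25, 9), Mul(Rational(-1, 9), 25))) = Mul(-14, Add(Rational(25, 9), Rational(-25, 9))) = Mul(-14, 0) = 0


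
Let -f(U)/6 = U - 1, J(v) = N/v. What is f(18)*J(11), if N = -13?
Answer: 1326/11 ≈ 120.55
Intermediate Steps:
J(v) = -13/v
f(U) = 6 - 6*U (f(U) = -6*(U - 1) = -6*(-1 + U) = 6 - 6*U)
f(18)*J(11) = (6 - 6*18)*(-13/11) = (6 - 108)*(-13*1/11) = -102*(-13/11) = 1326/11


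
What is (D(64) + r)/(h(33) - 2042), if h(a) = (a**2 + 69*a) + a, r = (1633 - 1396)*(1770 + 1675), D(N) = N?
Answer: 816529/1357 ≈ 601.72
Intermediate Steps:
r = 816465 (r = 237*3445 = 816465)
h(a) = a**2 + 70*a
(D(64) + r)/(h(33) - 2042) = (64 + 816465)/(33*(70 + 33) - 2042) = 816529/(33*103 - 2042) = 816529/(3399 - 2042) = 816529/1357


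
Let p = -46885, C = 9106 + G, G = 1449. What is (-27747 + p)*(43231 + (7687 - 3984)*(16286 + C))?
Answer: -7421066802928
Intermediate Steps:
C = 10555 (C = 9106 + 1449 = 10555)
(-27747 + p)*(43231 + (7687 - 3984)*(16286 + C)) = (-27747 - 46885)*(43231 + (7687 - 3984)*(16286 + 10555)) = -74632*(43231 + 3703*26841) = -74632*(43231 + 99392223) = -74632*99435454 = -7421066802928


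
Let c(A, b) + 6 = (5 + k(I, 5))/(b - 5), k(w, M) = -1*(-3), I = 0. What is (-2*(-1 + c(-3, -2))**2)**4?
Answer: 1782866513792016/5764801 ≈ 3.0927e+8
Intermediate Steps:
k(w, M) = 3
c(A, b) = -6 + 8/(-5 + b) (c(A, b) = -6 + (5 + 3)/(b - 5) = -6 + 8/(-5 + b))
(-2*(-1 + c(-3, -2))**2)**4 = (-2*(-1 + 2*(19 - 3*(-2))/(-5 - 2))**2)**4 = (-2*(-1 + 2*(19 + 6)/(-7))**2)**4 = (-2*(-1 + 2*(-1/7)*25)**2)**4 = (-2*(-1 - 50/7)**2)**4 = (-2*(-57/7)**2)**4 = (-2*3249/49)**4 = (-6498/49)**4 = 1782866513792016/5764801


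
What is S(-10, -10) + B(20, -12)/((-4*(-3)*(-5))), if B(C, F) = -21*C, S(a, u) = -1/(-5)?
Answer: 36/5 ≈ 7.2000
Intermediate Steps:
S(a, u) = ⅕ (S(a, u) = -1*(-⅕) = ⅕)
S(-10, -10) + B(20, -12)/((-4*(-3)*(-5))) = ⅕ + (-21*20)/((-4*(-3)*(-5))) = ⅕ - 420/(12*(-5)) = ⅕ - 420/(-60) = ⅕ - 420*(-1/60) = ⅕ + 7 = 36/5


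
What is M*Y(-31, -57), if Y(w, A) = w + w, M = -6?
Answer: 372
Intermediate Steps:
Y(w, A) = 2*w
M*Y(-31, -57) = -12*(-31) = -6*(-62) = 372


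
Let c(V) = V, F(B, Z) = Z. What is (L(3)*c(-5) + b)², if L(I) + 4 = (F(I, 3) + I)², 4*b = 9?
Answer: 398161/16 ≈ 24885.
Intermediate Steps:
b = 9/4 (b = (¼)*9 = 9/4 ≈ 2.2500)
L(I) = -4 + (3 + I)²
(L(3)*c(-5) + b)² = ((-4 + (3 + 3)²)*(-5) + 9/4)² = ((-4 + 6²)*(-5) + 9/4)² = ((-4 + 36)*(-5) + 9/4)² = (32*(-5) + 9/4)² = (-160 + 9/4)² = (-631/4)² = 398161/16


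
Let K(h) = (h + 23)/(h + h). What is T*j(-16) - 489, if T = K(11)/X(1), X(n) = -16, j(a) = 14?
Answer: -43151/88 ≈ -490.35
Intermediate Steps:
K(h) = (23 + h)/(2*h) (K(h) = (23 + h)/((2*h)) = (23 + h)*(1/(2*h)) = (23 + h)/(2*h))
T = -17/176 (T = ((1/2)*(23 + 11)/11)/(-16) = ((1/2)*(1/11)*34)*(-1/16) = (17/11)*(-1/16) = -17/176 ≈ -0.096591)
T*j(-16) - 489 = -17/176*14 - 489 = -119/88 - 489 = -43151/88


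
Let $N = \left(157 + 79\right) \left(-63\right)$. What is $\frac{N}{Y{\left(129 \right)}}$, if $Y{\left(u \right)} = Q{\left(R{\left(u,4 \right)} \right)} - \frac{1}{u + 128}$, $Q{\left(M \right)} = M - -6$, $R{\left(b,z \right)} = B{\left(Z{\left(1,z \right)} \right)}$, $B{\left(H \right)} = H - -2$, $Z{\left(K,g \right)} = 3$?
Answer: $- \frac{212282}{157} \approx -1352.1$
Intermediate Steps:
$B{\left(H \right)} = 2 + H$ ($B{\left(H \right)} = H + 2 = 2 + H$)
$R{\left(b,z \right)} = 5$ ($R{\left(b,z \right)} = 2 + 3 = 5$)
$N = -14868$ ($N = 236 \left(-63\right) = -14868$)
$Q{\left(M \right)} = 6 + M$ ($Q{\left(M \right)} = M + 6 = 6 + M$)
$Y{\left(u \right)} = 11 - \frac{1}{128 + u}$ ($Y{\left(u \right)} = \left(6 + 5\right) - \frac{1}{u + 128} = 11 - \frac{1}{128 + u}$)
$\frac{N}{Y{\left(129 \right)}} = - \frac{14868}{\frac{1}{128 + 129} \left(1407 + 11 \cdot 129\right)} = - \frac{14868}{\frac{1}{257} \left(1407 + 1419\right)} = - \frac{14868}{\frac{1}{257} \cdot 2826} = - \frac{14868}{\frac{2826}{257}} = \left(-14868\right) \frac{257}{2826} = - \frac{212282}{157}$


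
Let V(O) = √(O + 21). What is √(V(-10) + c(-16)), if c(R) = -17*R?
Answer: √(272 + √11) ≈ 16.593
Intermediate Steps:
V(O) = √(21 + O)
√(V(-10) + c(-16)) = √(√(21 - 10) - 17*(-16)) = √(√11 + 272) = √(272 + √11)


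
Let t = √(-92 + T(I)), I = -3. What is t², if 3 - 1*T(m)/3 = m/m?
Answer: -86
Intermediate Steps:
T(m) = 6 (T(m) = 9 - 3*m/m = 9 - 3*1 = 9 - 3 = 6)
t = I*√86 (t = √(-92 + 6) = √(-86) = I*√86 ≈ 9.2736*I)
t² = (I*√86)² = -86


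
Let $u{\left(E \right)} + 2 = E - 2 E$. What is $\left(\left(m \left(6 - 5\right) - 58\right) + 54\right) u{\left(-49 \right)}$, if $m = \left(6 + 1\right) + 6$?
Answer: $423$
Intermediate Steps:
$m = 13$ ($m = 7 + 6 = 13$)
$u{\left(E \right)} = -2 - E$ ($u{\left(E \right)} = -2 + \left(E - 2 E\right) = -2 - E$)
$\left(\left(m \left(6 - 5\right) - 58\right) + 54\right) u{\left(-49 \right)} = \left(\left(13 \left(6 - 5\right) - 58\right) + 54\right) \left(-2 - -49\right) = \left(\left(13 \cdot 1 - 58\right) + 54\right) \left(-2 + 49\right) = \left(\left(13 - 58\right) + 54\right) 47 = \left(-45 + 54\right) 47 = 9 \cdot 47 = 423$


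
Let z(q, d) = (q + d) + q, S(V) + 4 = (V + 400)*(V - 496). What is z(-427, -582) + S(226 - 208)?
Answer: -201244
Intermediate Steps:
S(V) = -4 + (-496 + V)*(400 + V) (S(V) = -4 + (V + 400)*(V - 496) = -4 + (400 + V)*(-496 + V) = -4 + (-496 + V)*(400 + V))
z(q, d) = d + 2*q (z(q, d) = (d + q) + q = d + 2*q)
z(-427, -582) + S(226 - 208) = (-582 + 2*(-427)) + (-198404 + (226 - 208)² - 96*(226 - 208)) = (-582 - 854) + (-198404 + 18² - 96*18) = -1436 + (-198404 + 324 - 1728) = -1436 - 199808 = -201244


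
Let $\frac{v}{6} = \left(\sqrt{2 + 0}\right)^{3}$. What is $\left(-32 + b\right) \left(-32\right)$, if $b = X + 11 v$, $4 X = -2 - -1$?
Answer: $1032 - 4224 \sqrt{2} \approx -4941.6$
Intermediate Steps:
$v = 12 \sqrt{2}$ ($v = 6 \left(\sqrt{2 + 0}\right)^{3} = 6 \left(\sqrt{2}\right)^{3} = 6 \cdot 2 \sqrt{2} = 12 \sqrt{2} \approx 16.971$)
$X = - \frac{1}{4}$ ($X = \frac{-2 - -1}{4} = \frac{-2 + 1}{4} = \frac{1}{4} \left(-1\right) = - \frac{1}{4} \approx -0.25$)
$b = - \frac{1}{4} + 132 \sqrt{2}$ ($b = - \frac{1}{4} + 11 \cdot 12 \sqrt{2} = - \frac{1}{4} + 132 \sqrt{2} \approx 186.43$)
$\left(-32 + b\right) \left(-32\right) = \left(-32 - \left(\frac{1}{4} - 132 \sqrt{2}\right)\right) \left(-32\right) = \left(- \frac{129}{4} + 132 \sqrt{2}\right) \left(-32\right) = 1032 - 4224 \sqrt{2}$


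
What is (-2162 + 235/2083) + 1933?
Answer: -476772/2083 ≈ -228.89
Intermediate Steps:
(-2162 + 235/2083) + 1933 = -4503211/2083 + 1933 = -476772/2083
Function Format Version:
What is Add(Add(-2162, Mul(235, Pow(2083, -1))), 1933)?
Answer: Rational(-476772, 2083) ≈ -228.89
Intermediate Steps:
Add(Add(-2162, Mul(235, Pow(2083, -1))), 1933) = Add(Add(-2162, Mul(235, Rational(1, 2083))), 1933) = Add(Add(-2162, Rational(235, 2083)), 1933) = Add(Rational(-4503211, 2083), 1933) = Rational(-476772, 2083)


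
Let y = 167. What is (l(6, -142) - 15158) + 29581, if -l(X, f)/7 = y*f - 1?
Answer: 180428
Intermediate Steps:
l(X, f) = 7 - 1169*f (l(X, f) = -7*(167*f - 1) = -7*(-1 + 167*f) = 7 - 1169*f)
(l(6, -142) - 15158) + 29581 = ((7 - 1169*(-142)) - 15158) + 29581 = ((7 + 165998) - 15158) + 29581 = (166005 - 15158) + 29581 = 150847 + 29581 = 180428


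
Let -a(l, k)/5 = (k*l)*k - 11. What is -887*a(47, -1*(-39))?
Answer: 316996060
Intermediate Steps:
a(l, k) = 55 - 5*l*k² (a(l, k) = -5*((k*l)*k - 11) = -5*(l*k² - 11) = -5*(-11 + l*k²) = 55 - 5*l*k²)
-887*a(47, -1*(-39)) = -887*(55 - 5*47*(-1*(-39))²) = -887*(55 - 5*47*39²) = -887*(55 - 5*47*1521) = -887*(55 - 357435) = -887*(-357380) = 316996060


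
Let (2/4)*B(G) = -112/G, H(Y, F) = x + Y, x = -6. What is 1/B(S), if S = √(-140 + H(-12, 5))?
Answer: -I*√158/224 ≈ -0.056115*I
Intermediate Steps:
H(Y, F) = -6 + Y
S = I*√158 (S = √(-140 + (-6 - 12)) = √(-140 - 18) = √(-158) = I*√158 ≈ 12.57*I)
B(G) = -224/G (B(G) = 2*(-112/G) = -224/G)
1/B(S) = 1/(-224*(-I*√158/158)) = 1/(-(-112)*I*√158/79) = 1/(112*I*√158/79) = -I*√158/224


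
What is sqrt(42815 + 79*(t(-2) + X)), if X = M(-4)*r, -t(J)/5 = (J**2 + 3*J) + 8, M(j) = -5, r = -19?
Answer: 5*sqrt(1918) ≈ 218.97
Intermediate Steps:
t(J) = -40 - 15*J - 5*J**2 (t(J) = -5*((J**2 + 3*J) + 8) = -5*(8 + J**2 + 3*J) = -40 - 15*J - 5*J**2)
X = 95 (X = -5*(-19) = 95)
sqrt(42815 + 79*(t(-2) + X)) = sqrt(42815 + 79*((-40 - 15*(-2) - 5*(-2)**2) + 95)) = sqrt(42815 + 79*((-40 + 30 - 5*4) + 95)) = sqrt(42815 + 79*((-40 + 30 - 20) + 95)) = sqrt(42815 + 79*(-30 + 95)) = sqrt(42815 + 79*65) = sqrt(42815 + 5135) = sqrt(47950) = 5*sqrt(1918)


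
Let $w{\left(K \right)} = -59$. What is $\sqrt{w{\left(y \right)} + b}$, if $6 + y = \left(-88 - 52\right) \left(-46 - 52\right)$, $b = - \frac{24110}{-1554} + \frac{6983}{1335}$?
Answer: $\frac{i \sqrt{508161715355}}{115255} \approx 6.185 i$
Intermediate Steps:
$b = \frac{2391024}{115255}$ ($b = \left(-24110\right) \left(- \frac{1}{1554}\right) + 6983 \cdot \frac{1}{1335} = \frac{12055}{777} + \frac{6983}{1335} = \frac{2391024}{115255} \approx 20.746$)
$y = 13714$ ($y = -6 + \left(-88 - 52\right) \left(-46 - 52\right) = -6 - -13720 = -6 + 13720 = 13714$)
$\sqrt{w{\left(y \right)} + b} = \sqrt{-59 + \frac{2391024}{115255}} = \sqrt{- \frac{4409021}{115255}} = \frac{i \sqrt{508161715355}}{115255}$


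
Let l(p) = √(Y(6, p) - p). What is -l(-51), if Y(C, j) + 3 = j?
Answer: -I*√3 ≈ -1.732*I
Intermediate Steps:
Y(C, j) = -3 + j
l(p) = I*√3 (l(p) = √((-3 + p) - p) = √(-3) = I*√3)
-l(-51) = -I*√3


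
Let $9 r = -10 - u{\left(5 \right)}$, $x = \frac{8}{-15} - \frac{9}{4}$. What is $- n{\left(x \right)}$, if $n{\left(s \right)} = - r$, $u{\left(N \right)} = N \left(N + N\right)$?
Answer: $- \frac{20}{3} \approx -6.6667$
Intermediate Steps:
$x = - \frac{167}{60}$ ($x = 8 \left(- \frac{1}{15}\right) - \frac{9}{4} = - \frac{8}{15} - \frac{9}{4} = - \frac{167}{60} \approx -2.7833$)
$u{\left(N \right)} = 2 N^{2}$ ($u{\left(N \right)} = N 2 N = 2 N^{2}$)
$r = - \frac{20}{3}$ ($r = \frac{-10 - 2 \cdot 5^{2}}{9} = \frac{-10 - 2 \cdot 25}{9} = \frac{-10 - 50}{9} = \frac{1}{9} \left(-60\right) = - \frac{20}{3} \approx -6.6667$)
$n{\left(s \right)} = \frac{20}{3}$ ($n{\left(s \right)} = \left(-1\right) \left(- \frac{20}{3}\right) = \frac{20}{3}$)
$- n{\left(x \right)} = \left(-1\right) \frac{20}{3} = - \frac{20}{3}$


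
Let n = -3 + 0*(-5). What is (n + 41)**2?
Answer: 1444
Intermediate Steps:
n = -3 (n = -3 + 0 = -3)
(n + 41)**2 = (-3 + 41)**2 = 38**2 = 1444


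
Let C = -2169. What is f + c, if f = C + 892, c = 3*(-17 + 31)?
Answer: -1235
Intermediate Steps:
c = 42 (c = 3*14 = 42)
f = -1277 (f = -2169 + 892 = -1277)
f + c = -1277 + 42 = -1235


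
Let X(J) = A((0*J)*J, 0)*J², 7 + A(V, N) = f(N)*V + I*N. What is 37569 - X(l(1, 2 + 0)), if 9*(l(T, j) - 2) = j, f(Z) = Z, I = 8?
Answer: 3045889/81 ≈ 37604.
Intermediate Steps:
l(T, j) = 2 + j/9
A(V, N) = -7 + 8*N + N*V (A(V, N) = -7 + (N*V + 8*N) = -7 + (8*N + N*V) = -7 + 8*N + N*V)
X(J) = -7*J² (X(J) = (-7 + 8*0 + 0*((0*J)*J))*J² = (-7 + 0 + 0*(0*J))*J² = (-7 + 0 + 0*0)*J² = (-7 + 0 + 0)*J² = -7*J²)
37569 - X(l(1, 2 + 0)) = 37569 - (-7)*(2 + (2 + 0)/9)² = 37569 - (-7)*(2 + (⅑)*2)² = 37569 - (-7)*(2 + 2/9)² = 37569 - (-7)*(20/9)² = 37569 - (-7)*400/81 = 37569 - 1*(-2800/81) = 37569 + 2800/81 = 3045889/81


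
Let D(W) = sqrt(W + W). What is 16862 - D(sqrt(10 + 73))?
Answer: 16862 - sqrt(2)*83**(1/4) ≈ 16858.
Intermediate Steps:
D(W) = sqrt(2)*sqrt(W) (D(W) = sqrt(2*W) = sqrt(2)*sqrt(W))
16862 - D(sqrt(10 + 73)) = 16862 - sqrt(2)*sqrt(sqrt(10 + 73)) = 16862 - sqrt(2)*sqrt(sqrt(83)) = 16862 - sqrt(2)*83**(1/4)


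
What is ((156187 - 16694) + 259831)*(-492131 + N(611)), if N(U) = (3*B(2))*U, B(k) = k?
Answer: -195055797660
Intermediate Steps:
N(U) = 6*U (N(U) = (3*2)*U = 6*U)
((156187 - 16694) + 259831)*(-492131 + N(611)) = ((156187 - 16694) + 259831)*(-492131 + 6*611) = (139493 + 259831)*(-492131 + 3666) = 399324*(-488465) = -195055797660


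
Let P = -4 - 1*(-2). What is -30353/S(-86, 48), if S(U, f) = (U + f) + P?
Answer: 30353/40 ≈ 758.83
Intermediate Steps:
P = -2 (P = -4 + 2 = -2)
S(U, f) = -2 + U + f (S(U, f) = (U + f) - 2 = -2 + U + f)
-30353/S(-86, 48) = -30353/(-2 - 86 + 48) = -30353/(-40) = -30353*(-1/40) = 30353/40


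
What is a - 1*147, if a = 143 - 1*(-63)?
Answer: 59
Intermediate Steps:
a = 206 (a = 143 + 63 = 206)
a - 1*147 = 206 - 1*147 = 206 - 147 = 59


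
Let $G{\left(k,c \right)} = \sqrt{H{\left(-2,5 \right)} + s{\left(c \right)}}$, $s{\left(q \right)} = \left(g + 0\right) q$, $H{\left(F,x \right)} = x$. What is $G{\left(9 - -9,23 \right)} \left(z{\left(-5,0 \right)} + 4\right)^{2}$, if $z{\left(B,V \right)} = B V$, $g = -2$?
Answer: $16 i \sqrt{41} \approx 102.45 i$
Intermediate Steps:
$s{\left(q \right)} = - 2 q$ ($s{\left(q \right)} = \left(-2 + 0\right) q = - 2 q$)
$G{\left(k,c \right)} = \sqrt{5 - 2 c}$
$G{\left(9 - -9,23 \right)} \left(z{\left(-5,0 \right)} + 4\right)^{2} = \sqrt{5 - 46} \left(\left(-5\right) 0 + 4\right)^{2} = \sqrt{5 - 46} \left(0 + 4\right)^{2} = \sqrt{-41} \cdot 4^{2} = i \sqrt{41} \cdot 16 = 16 i \sqrt{41}$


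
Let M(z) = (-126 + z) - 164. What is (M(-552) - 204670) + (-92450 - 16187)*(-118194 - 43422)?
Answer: 17557271880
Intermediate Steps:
M(z) = -290 + z
(M(-552) - 204670) + (-92450 - 16187)*(-118194 - 43422) = ((-290 - 552) - 204670) + (-92450 - 16187)*(-118194 - 43422) = (-842 - 204670) - 108637*(-161616) = -205512 + 17557477392 = 17557271880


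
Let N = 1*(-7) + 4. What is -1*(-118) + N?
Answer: 115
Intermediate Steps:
N = -3 (N = -7 + 4 = -3)
-1*(-118) + N = -1*(-118) - 3 = 118 - 3 = 115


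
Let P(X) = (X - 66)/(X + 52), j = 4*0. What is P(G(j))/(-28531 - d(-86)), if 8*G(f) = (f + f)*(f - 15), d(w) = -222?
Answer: 33/736034 ≈ 4.4835e-5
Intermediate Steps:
j = 0
G(f) = f*(-15 + f)/4 (G(f) = ((f + f)*(f - 15))/8 = ((2*f)*(-15 + f))/8 = (2*f*(-15 + f))/8 = f*(-15 + f)/4)
P(X) = (-66 + X)/(52 + X)
P(G(j))/(-28531 - d(-86)) = ((-66 + (¼)*0*(-15 + 0))/(52 + (¼)*0*(-15 + 0)))/(-28531 - 1*(-222)) = ((-66 + (¼)*0*(-15))/(52 + (¼)*0*(-15)))/(-28531 + 222) = ((-66 + 0)/(52 + 0))/(-28309) = (-66/52)*(-1/28309) = ((1/52)*(-66))*(-1/28309) = -33/26*(-1/28309) = 33/736034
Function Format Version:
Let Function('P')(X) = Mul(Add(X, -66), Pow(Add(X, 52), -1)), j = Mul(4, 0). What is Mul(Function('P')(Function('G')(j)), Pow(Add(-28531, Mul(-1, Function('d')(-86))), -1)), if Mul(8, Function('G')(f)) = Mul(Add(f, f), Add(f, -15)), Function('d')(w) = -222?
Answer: Rational(33, 736034) ≈ 4.4835e-5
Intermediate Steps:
j = 0
Function('G')(f) = Mul(Rational(1, 4), f, Add(-15, f)) (Function('G')(f) = Mul(Rational(1, 8), Mul(Add(f, f), Add(f, -15))) = Mul(Rational(1, 8), Mul(Mul(2, f), Add(-15, f))) = Mul(Rational(1, 8), Mul(2, f, Add(-15, f))) = Mul(Rational(1, 4), f, Add(-15, f)))
Function('P')(X) = Mul(Pow(Add(52, X), -1), Add(-66, X)) (Function('P')(X) = Mul(Add(-66, X), Pow(Add(52, X), -1)) = Mul(Pow(Add(52, X), -1), Add(-66, X)))
Mul(Function('P')(Function('G')(j)), Pow(Add(-28531, Mul(-1, Function('d')(-86))), -1)) = Mul(Mul(Pow(Add(52, Mul(Rational(1, 4), 0, Add(-15, 0))), -1), Add(-66, Mul(Rational(1, 4), 0, Add(-15, 0)))), Pow(Add(-28531, Mul(-1, -222)), -1)) = Mul(Mul(Pow(Add(52, Mul(Rational(1, 4), 0, -15)), -1), Add(-66, Mul(Rational(1, 4), 0, -15))), Pow(Add(-28531, 222), -1)) = Mul(Mul(Pow(Add(52, 0), -1), Add(-66, 0)), Pow(-28309, -1)) = Mul(Mul(Pow(52, -1), -66), Rational(-1, 28309)) = Mul(Mul(Rational(1, 52), -66), Rational(-1, 28309)) = Mul(Rational(-33, 26), Rational(-1, 28309)) = Rational(33, 736034)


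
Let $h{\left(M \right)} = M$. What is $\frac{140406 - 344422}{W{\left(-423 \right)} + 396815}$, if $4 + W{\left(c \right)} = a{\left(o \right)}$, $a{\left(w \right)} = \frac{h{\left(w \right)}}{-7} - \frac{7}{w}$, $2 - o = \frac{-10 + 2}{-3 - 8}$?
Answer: $- \frac{4488352}{8729717} \approx -0.51415$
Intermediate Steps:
$o = \frac{14}{11}$ ($o = 2 - \frac{-10 + 2}{-3 - 8} = 2 - - \frac{8}{-11} = 2 - \left(-8\right) \left(- \frac{1}{11}\right) = 2 - \frac{8}{11} = \frac{14}{11} \approx 1.2727$)
$a{\left(w \right)} = - \frac{7}{w} - \frac{w}{7}$ ($a{\left(w \right)} = \frac{w}{-7} - \frac{7}{w} = w \left(- \frac{1}{7}\right) - \frac{7}{w} = - \frac{w}{7} - \frac{7}{w} = - \frac{7}{w} - \frac{w}{7}$)
$W{\left(c \right)} = - \frac{213}{22}$ ($W{\left(c \right)} = -4 - \left(\frac{2}{11} + \frac{7}{\frac{14}{11}}\right) = -4 - \frac{125}{22} = - \frac{213}{22}$)
$\frac{140406 - 344422}{W{\left(-423 \right)} + 396815} = \frac{140406 - 344422}{- \frac{213}{22} + 396815} = - \frac{204016}{\frac{8729717}{22}} = \left(-204016\right) \frac{22}{8729717} = - \frac{4488352}{8729717}$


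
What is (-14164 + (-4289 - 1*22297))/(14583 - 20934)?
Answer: 40750/6351 ≈ 6.4163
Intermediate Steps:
(-14164 + (-4289 - 1*22297))/(14583 - 20934) = (-14164 + (-4289 - 22297))/(-6351) = (-14164 - 26586)*(-1/6351) = -40750*(-1/6351) = 40750/6351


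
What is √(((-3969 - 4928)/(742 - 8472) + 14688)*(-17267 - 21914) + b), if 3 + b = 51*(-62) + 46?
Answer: I*√34390108966475910/7730 ≈ 23990.0*I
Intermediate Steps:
b = -3119 (b = -3 + (51*(-62) + 46) = -3 + (-3162 + 46) = -3 - 3116 = -3119)
√(((-3969 - 4928)/(742 - 8472) + 14688)*(-17267 - 21914) + b) = √(((-3969 - 4928)/(742 - 8472) + 14688)*(-17267 - 21914) - 3119) = √((-8897/(-7730) + 14688)*(-39181) - 3119) = √((-8897*(-1/7730) + 14688)*(-39181) - 3119) = √((8897/7730 + 14688)*(-39181) - 3119) = √((113547137/7730)*(-39181) - 3119) = √(-4448890374797/7730 - 3119) = √(-4448914484667/7730) = I*√34390108966475910/7730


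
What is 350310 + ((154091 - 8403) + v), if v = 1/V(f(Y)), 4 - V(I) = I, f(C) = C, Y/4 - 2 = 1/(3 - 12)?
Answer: 15871927/32 ≈ 4.9600e+5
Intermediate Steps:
Y = 68/9 (Y = 8 + 4/(3 - 12) = 8 + 4/(-9) = 8 + 4*(-⅑) = 8 - 4/9 = 68/9 ≈ 7.5556)
V(I) = 4 - I
v = -9/32 (v = 1/(4 - 1*68/9) = 1/(4 - 68/9) = 1/(-32/9) = -9/32 ≈ -0.28125)
350310 + ((154091 - 8403) + v) = 350310 + ((154091 - 8403) - 9/32) = 350310 + (145688 - 9/32) = 350310 + 4662007/32 = 15871927/32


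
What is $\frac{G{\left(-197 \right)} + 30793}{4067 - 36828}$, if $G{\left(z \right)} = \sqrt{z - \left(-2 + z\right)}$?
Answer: $- \frac{30793}{32761} - \frac{\sqrt{2}}{32761} \approx -0.93997$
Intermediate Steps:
$G{\left(z \right)} = \sqrt{2}$
$\frac{G{\left(-197 \right)} + 30793}{4067 - 36828} = \frac{\sqrt{2} + 30793}{4067 - 36828} = \frac{30793 + \sqrt{2}}{-32761} = \left(30793 + \sqrt{2}\right) \left(- \frac{1}{32761}\right) = - \frac{30793}{32761} - \frac{\sqrt{2}}{32761}$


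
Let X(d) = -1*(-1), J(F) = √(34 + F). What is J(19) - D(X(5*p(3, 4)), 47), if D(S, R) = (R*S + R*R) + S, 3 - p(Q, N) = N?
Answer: -2257 + √53 ≈ -2249.7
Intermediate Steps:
p(Q, N) = 3 - N
X(d) = 1
D(S, R) = S + R² + R*S (D(S, R) = (R*S + R²) + S = (R² + R*S) + S = S + R² + R*S)
J(19) - D(X(5*p(3, 4)), 47) = √(34 + 19) - (1 + 47² + 47*1) = √53 - (1 + 2209 + 47) = √53 - 1*2257 = √53 - 2257 = -2257 + √53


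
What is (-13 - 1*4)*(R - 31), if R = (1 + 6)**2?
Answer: -306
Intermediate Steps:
R = 49 (R = 7**2 = 49)
(-13 - 1*4)*(R - 31) = (-13 - 1*4)*(49 - 31) = (-13 - 4)*18 = -17*18 = -306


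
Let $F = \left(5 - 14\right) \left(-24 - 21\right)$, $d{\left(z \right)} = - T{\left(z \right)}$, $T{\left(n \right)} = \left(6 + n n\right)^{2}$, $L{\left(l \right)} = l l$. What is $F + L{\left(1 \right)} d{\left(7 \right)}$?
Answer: $-2620$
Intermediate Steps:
$L{\left(l \right)} = l^{2}$
$T{\left(n \right)} = \left(6 + n^{2}\right)^{2}$
$d{\left(z \right)} = - \left(6 + z^{2}\right)^{2}$
$F = 405$ ($F = \left(-9\right) \left(-45\right) = 405$)
$F + L{\left(1 \right)} d{\left(7 \right)} = 405 + 1^{2} \left(- \left(6 + 7^{2}\right)^{2}\right) = 405 + 1 \left(- \left(6 + 49\right)^{2}\right) = 405 + 1 \left(- 55^{2}\right) = 405 + 1 \left(\left(-1\right) 3025\right) = 405 + 1 \left(-3025\right) = 405 - 3025 = -2620$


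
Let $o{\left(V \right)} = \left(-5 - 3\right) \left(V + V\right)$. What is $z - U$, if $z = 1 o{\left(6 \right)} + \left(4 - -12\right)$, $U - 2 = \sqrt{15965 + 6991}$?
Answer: $-82 - 2 \sqrt{5739} \approx -233.51$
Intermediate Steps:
$U = 2 + 2 \sqrt{5739}$ ($U = 2 + \sqrt{15965 + 6991} = 2 + \sqrt{22956} = 2 + 2 \sqrt{5739} \approx 153.51$)
$o{\left(V \right)} = - 16 V$ ($o{\left(V \right)} = - 8 \cdot 2 V = - 16 V$)
$z = -80$ ($z = 1 \left(\left(-16\right) 6\right) + \left(4 - -12\right) = 1 \left(-96\right) + \left(4 + 12\right) = -96 + 16 = -80$)
$z - U = -80 - \left(2 + 2 \sqrt{5739}\right) = -82 - 2 \sqrt{5739}$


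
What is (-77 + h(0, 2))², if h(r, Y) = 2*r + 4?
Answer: 5329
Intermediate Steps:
h(r, Y) = 4 + 2*r
(-77 + h(0, 2))² = (-77 + (4 + 2*0))² = (-77 + (4 + 0))² = (-77 + 4)² = (-73)² = 5329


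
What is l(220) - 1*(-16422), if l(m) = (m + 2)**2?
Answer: 65706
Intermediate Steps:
l(m) = (2 + m)**2
l(220) - 1*(-16422) = (2 + 220)**2 - 1*(-16422) = 222**2 + 16422 = 49284 + 16422 = 65706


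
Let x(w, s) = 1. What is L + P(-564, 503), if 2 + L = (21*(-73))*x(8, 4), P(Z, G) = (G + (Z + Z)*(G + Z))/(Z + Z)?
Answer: -1800791/1128 ≈ -1596.4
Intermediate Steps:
P(Z, G) = (G + 2*Z*(G + Z))/(2*Z) (P(Z, G) = (G + (2*Z)*(G + Z))/((2*Z)) = (G + 2*Z*(G + Z))*(1/(2*Z)) = (G + 2*Z*(G + Z))/(2*Z))
L = -1535 (L = -2 + (21*(-73))*1 = -2 - 1533*1 = -2 - 1533 = -1535)
L + P(-564, 503) = -1535 + (503 - 564 + (½)*503/(-564)) = -1535 + (503 - 564 + (½)*503*(-1/564)) = -1535 + (503 - 564 - 503/1128) = -1535 - 69311/1128 = -1800791/1128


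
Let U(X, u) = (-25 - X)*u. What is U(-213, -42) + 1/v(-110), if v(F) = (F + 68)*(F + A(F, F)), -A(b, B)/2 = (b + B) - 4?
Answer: -112091617/14196 ≈ -7896.0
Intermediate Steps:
A(b, B) = 8 - 2*B - 2*b (A(b, B) = -2*((b + B) - 4) = -2*((B + b) - 4) = -2*(-4 + B + b) = 8 - 2*B - 2*b)
v(F) = (8 - 3*F)*(68 + F) (v(F) = (F + 68)*(F + (8 - 2*F - 2*F)) = (68 + F)*(F + (8 - 4*F)) = (68 + F)*(8 - 3*F) = (8 - 3*F)*(68 + F))
U(X, u) = u*(-25 - X)
U(-213, -42) + 1/v(-110) = -1*(-42)*(25 - 213) + 1/(544 - 196*(-110) - 3*(-110)²) = -1*(-42)*(-188) + 1/(544 + 21560 - 3*12100) = -7896 + 1/(544 + 21560 - 36300) = -7896 + 1/(-14196) = -7896 - 1/14196 = -112091617/14196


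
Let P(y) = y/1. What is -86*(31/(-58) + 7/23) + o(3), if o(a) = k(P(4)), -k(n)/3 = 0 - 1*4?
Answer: 21205/667 ≈ 31.792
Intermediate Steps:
P(y) = y (P(y) = y*1 = y)
k(n) = 12 (k(n) = -3*(0 - 1*4) = -3*(0 - 4) = -3*(-4) = 12)
o(a) = 12
-86*(31/(-58) + 7/23) + o(3) = -86*(31/(-58) + 7/23) + 12 = -86*(31*(-1/58) + 7*(1/23)) + 12 = -86*(-31/58 + 7/23) + 12 = -86*(-307/1334) + 12 = 13201/667 + 12 = 21205/667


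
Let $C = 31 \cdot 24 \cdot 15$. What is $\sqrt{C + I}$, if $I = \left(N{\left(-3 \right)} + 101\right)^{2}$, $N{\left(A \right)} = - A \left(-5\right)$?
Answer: $2 \sqrt{4639} \approx 136.22$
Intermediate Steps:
$N{\left(A \right)} = 5 A$ ($N{\left(A \right)} = - \left(-5\right) A = 5 A$)
$I = 7396$ ($I = \left(5 \left(-3\right) + 101\right)^{2} = \left(-15 + 101\right)^{2} = 86^{2} = 7396$)
$C = 11160$ ($C = 744 \cdot 15 = 11160$)
$\sqrt{C + I} = \sqrt{11160 + 7396} = \sqrt{18556} = 2 \sqrt{4639}$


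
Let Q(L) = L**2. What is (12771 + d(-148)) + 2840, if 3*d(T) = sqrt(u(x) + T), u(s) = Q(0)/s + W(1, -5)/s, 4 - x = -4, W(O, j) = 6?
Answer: 15611 + I*sqrt(589)/6 ≈ 15611.0 + 4.0449*I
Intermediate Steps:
x = 8 (x = 4 - 1*(-4) = 4 + 4 = 8)
u(s) = 6/s (u(s) = 0**2/s + 6/s = 0/s + 6/s = 0 + 6/s = 6/s)
d(T) = sqrt(3/4 + T)/3 (d(T) = sqrt(6/8 + T)/3 = sqrt(6*(1/8) + T)/3 = sqrt(3/4 + T)/3)
(12771 + d(-148)) + 2840 = (12771 + sqrt(3 + 4*(-148))/6) + 2840 = (12771 + sqrt(3 - 592)/6) + 2840 = (12771 + sqrt(-589)/6) + 2840 = (12771 + (I*sqrt(589))/6) + 2840 = (12771 + I*sqrt(589)/6) + 2840 = 15611 + I*sqrt(589)/6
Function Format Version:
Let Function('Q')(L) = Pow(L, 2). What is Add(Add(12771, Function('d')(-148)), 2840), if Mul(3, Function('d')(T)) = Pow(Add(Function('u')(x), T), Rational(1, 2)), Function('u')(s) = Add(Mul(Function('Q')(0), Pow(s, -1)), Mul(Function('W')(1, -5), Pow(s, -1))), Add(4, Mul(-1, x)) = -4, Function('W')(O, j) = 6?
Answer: Add(15611, Mul(Rational(1, 6), I, Pow(589, Rational(1, 2)))) ≈ Add(15611., Mul(4.0449, I))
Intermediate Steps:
x = 8 (x = Add(4, Mul(-1, -4)) = Add(4, 4) = 8)
Function('u')(s) = Mul(6, Pow(s, -1)) (Function('u')(s) = Add(Mul(Pow(0, 2), Pow(s, -1)), Mul(6, Pow(s, -1))) = Add(Mul(0, Pow(s, -1)), Mul(6, Pow(s, -1))) = Add(0, Mul(6, Pow(s, -1))) = Mul(6, Pow(s, -1)))
Function('d')(T) = Mul(Rational(1, 3), Pow(Add(Rational(3, 4), T), Rational(1, 2))) (Function('d')(T) = Mul(Rational(1, 3), Pow(Add(Mul(6, Pow(8, -1)), T), Rational(1, 2))) = Mul(Rational(1, 3), Pow(Add(Mul(6, Rational(1, 8)), T), Rational(1, 2))) = Mul(Rational(1, 3), Pow(Add(Rational(3, 4), T), Rational(1, 2))))
Add(Add(12771, Function('d')(-148)), 2840) = Add(Add(12771, Mul(Rational(1, 6), Pow(Add(3, Mul(4, -148)), Rational(1, 2)))), 2840) = Add(Add(12771, Mul(Rational(1, 6), Pow(Add(3, -592), Rational(1, 2)))), 2840) = Add(Add(12771, Mul(Rational(1, 6), Pow(-589, Rational(1, 2)))), 2840) = Add(Add(12771, Mul(Rational(1, 6), Mul(I, Pow(589, Rational(1, 2))))), 2840) = Add(Add(12771, Mul(Rational(1, 6), I, Pow(589, Rational(1, 2)))), 2840) = Add(15611, Mul(Rational(1, 6), I, Pow(589, Rational(1, 2))))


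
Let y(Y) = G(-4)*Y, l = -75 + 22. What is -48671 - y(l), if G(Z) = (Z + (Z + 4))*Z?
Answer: -47823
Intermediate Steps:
G(Z) = Z*(4 + 2*Z) (G(Z) = (Z + (4 + Z))*Z = (4 + 2*Z)*Z = Z*(4 + 2*Z))
l = -53
y(Y) = 16*Y (y(Y) = (2*(-4)*(2 - 4))*Y = (2*(-4)*(-2))*Y = 16*Y)
-48671 - y(l) = -48671 - 16*(-53) = -48671 - 1*(-848) = -48671 + 848 = -47823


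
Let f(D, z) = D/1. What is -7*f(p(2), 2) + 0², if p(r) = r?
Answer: -14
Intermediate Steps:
f(D, z) = D (f(D, z) = D*1 = D)
-7*f(p(2), 2) + 0² = -7*2 + 0² = -14 + 0 = -14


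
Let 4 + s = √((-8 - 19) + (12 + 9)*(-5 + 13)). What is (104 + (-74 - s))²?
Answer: (34 - √141)² ≈ 489.54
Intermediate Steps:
s = -4 + √141 (s = -4 + √((-8 - 19) + (12 + 9)*(-5 + 13)) = -4 + √(-27 + 21*8) = -4 + √(-27 + 168) = -4 + √141 ≈ 7.8743)
(104 + (-74 - s))² = (104 + (-74 - (-4 + √141)))² = (104 + (-74 + (4 - √141)))² = (104 + (-70 - √141))² = (34 - √141)²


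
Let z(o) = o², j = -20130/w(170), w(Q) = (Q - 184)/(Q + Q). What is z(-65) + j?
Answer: 3451675/7 ≈ 4.9310e+5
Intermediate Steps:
w(Q) = (-184 + Q)/(2*Q) (w(Q) = (-184 + Q)/((2*Q)) = (-184 + Q)*(1/(2*Q)) = (-184 + Q)/(2*Q))
j = 3422100/7 (j = -20130*340/(-184 + 170) = -20130/((½)*(1/170)*(-14)) = -20130/(-7/170) = -20130*(-170/7) = 3422100/7 ≈ 4.8887e+5)
z(-65) + j = (-65)² + 3422100/7 = 4225 + 3422100/7 = 3451675/7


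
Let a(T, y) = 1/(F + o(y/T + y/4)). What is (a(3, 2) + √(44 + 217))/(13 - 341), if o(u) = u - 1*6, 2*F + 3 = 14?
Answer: -3/656 - 3*√29/328 ≈ -0.053828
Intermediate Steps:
F = 11/2 (F = -3/2 + (½)*14 = -3/2 + 7 = 11/2 ≈ 5.5000)
o(u) = -6 + u (o(u) = u - 6 = -6 + u)
a(T, y) = 1/(-½ + y/4 + y/T) (a(T, y) = 1/(11/2 + (-6 + (y/T + y/4))) = 1/(11/2 + (-6 + (y/4 + y/T))) = 1/(11/2 + (-6 + y/4 + y/T)) = 1/(-½ + y/4 + y/T))
(a(3, 2) + √(44 + 217))/(13 - 341) = (4*3/(4*2 + 3*(-2 + 2)) + √(44 + 217))/(13 - 341) = (4*3/(8 + 3*0) + √261)/(-328) = (4*3/(8 + 0) + 3*√29)*(-1/328) = (4*3/8 + 3*√29)*(-1/328) = (4*3*(⅛) + 3*√29)*(-1/328) = (3/2 + 3*√29)*(-1/328) = -3/656 - 3*√29/328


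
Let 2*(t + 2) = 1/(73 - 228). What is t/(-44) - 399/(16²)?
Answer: -660423/436480 ≈ -1.5131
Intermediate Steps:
t = -621/310 (t = -2 + 1/(2*(73 - 228)) = -2 + (½)/(-155) = -2 + (½)*(-1/155) = -2 - 1/310 = -621/310 ≈ -2.0032)
t/(-44) - 399/(16²) = -621/310/(-44) - 399/(16²) = -621/310*(-1/44) - 399/256 = 621/13640 - 399*1/256 = 621/13640 - 399/256 = -660423/436480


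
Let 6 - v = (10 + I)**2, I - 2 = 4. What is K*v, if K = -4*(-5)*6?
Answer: -30000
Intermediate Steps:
I = 6 (I = 2 + 4 = 6)
v = -250 (v = 6 - (10 + 6)**2 = 6 - 1*16**2 = 6 - 1*256 = 6 - 256 = -250)
K = 120 (K = 20*6 = 120)
K*v = 120*(-250) = -30000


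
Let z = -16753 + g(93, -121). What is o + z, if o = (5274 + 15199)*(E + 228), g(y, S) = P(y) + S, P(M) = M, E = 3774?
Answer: 81916165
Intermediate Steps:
g(y, S) = S + y (g(y, S) = y + S = S + y)
o = 81932946 (o = (5274 + 15199)*(3774 + 228) = 20473*4002 = 81932946)
z = -16781 (z = -16753 + (-121 + 93) = -16753 - 28 = -16781)
o + z = 81932946 - 16781 = 81916165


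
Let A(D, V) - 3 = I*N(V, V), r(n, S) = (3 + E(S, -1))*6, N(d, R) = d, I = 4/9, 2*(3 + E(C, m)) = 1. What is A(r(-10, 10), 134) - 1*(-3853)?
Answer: 35240/9 ≈ 3915.6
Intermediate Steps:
E(C, m) = -5/2 (E(C, m) = -3 + (½)*1 = -3 + ½ = -5/2)
I = 4/9 (I = 4*(⅑) = 4/9 ≈ 0.44444)
r(n, S) = 3 (r(n, S) = (3 - 5/2)*6 = (½)*6 = 3)
A(D, V) = 3 + 4*V/9
A(r(-10, 10), 134) - 1*(-3853) = (3 + (4/9)*134) - 1*(-3853) = (3 + 536/9) + 3853 = 563/9 + 3853 = 35240/9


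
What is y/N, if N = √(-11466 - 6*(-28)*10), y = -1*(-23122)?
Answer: -11561*I*√9786/4893 ≈ -233.73*I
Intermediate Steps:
y = 23122
N = I*√9786 (N = √(-11466 + 168*10) = √(-11466 + 1680) = √(-9786) = I*√9786 ≈ 98.924*I)
y/N = 23122/((I*√9786)) = 23122*(-I*√9786/9786) = -11561*I*√9786/4893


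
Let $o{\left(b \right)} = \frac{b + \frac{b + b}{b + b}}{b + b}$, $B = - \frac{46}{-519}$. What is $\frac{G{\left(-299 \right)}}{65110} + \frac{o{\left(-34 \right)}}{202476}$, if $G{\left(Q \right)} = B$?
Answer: $\frac{17141999}{4561391476560} \approx 3.7581 \cdot 10^{-6}$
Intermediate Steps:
$B = \frac{46}{519}$ ($B = \left(-46\right) \left(- \frac{1}{519}\right) = \frac{46}{519} \approx 0.088632$)
$o{\left(b \right)} = \frac{1 + b}{2 b}$ ($o{\left(b \right)} = \frac{b + \frac{2 b}{2 b}}{2 b} = \left(b + 2 b \frac{1}{2 b}\right) \frac{1}{2 b} = \left(b + 1\right) \frac{1}{2 b} = \left(1 + b\right) \frac{1}{2 b} = \frac{1 + b}{2 b}$)
$G{\left(Q \right)} = \frac{46}{519}$
$\frac{G{\left(-299 \right)}}{65110} + \frac{o{\left(-34 \right)}}{202476} = \frac{46}{519 \cdot 65110} + \frac{\frac{1}{2} \frac{1}{-34} \left(1 - 34\right)}{202476} = \frac{46}{519} \cdot \frac{1}{65110} + \frac{1}{2} \left(- \frac{1}{34}\right) \left(-33\right) \frac{1}{202476} = \frac{23}{16896045} + \frac{33}{68} \cdot \frac{1}{202476} = \frac{23}{16896045} + \frac{11}{4589456} = \frac{17141999}{4561391476560}$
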